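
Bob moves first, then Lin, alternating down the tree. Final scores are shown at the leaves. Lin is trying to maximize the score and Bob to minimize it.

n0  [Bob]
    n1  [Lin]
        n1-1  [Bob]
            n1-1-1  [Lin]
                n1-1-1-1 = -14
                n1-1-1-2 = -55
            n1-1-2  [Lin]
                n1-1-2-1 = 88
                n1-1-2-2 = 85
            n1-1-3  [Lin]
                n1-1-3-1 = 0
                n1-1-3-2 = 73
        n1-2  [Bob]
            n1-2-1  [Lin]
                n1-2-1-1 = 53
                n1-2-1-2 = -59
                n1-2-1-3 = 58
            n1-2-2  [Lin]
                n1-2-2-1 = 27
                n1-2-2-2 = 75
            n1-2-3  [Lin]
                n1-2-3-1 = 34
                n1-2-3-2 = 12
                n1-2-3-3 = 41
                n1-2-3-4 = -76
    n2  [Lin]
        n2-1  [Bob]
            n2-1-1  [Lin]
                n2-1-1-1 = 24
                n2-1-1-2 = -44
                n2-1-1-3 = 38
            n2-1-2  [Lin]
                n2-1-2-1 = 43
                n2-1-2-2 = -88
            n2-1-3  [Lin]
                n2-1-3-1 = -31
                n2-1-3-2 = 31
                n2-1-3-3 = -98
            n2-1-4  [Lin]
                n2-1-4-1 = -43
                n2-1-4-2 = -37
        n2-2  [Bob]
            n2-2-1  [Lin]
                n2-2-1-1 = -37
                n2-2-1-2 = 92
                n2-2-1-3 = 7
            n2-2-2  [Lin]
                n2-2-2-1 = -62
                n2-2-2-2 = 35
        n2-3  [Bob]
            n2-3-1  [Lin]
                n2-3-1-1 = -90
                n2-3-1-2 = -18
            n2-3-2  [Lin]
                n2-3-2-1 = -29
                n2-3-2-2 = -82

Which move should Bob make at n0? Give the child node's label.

n1-1-1 (Lin): max(-14, -55) = -14
n1-1-2 (Lin): max(88, 85) = 88
n1-1-3 (Lin): max(0, 73) = 73
n1-1 (Bob): min(-14, 88, 73) = -14
n1-2-1 (Lin): max(53, -59, 58) = 58
n1-2-2 (Lin): max(27, 75) = 75
n1-2-3 (Lin): max(34, 12, 41, -76) = 41
n1-2 (Bob): min(58, 75, 41) = 41
n1 (Lin): max(-14, 41) = 41
n2-1-1 (Lin): max(24, -44, 38) = 38
n2-1-2 (Lin): max(43, -88) = 43
n2-1-3 (Lin): max(-31, 31, -98) = 31
n2-1-4 (Lin): max(-43, -37) = -37
n2-1 (Bob): min(38, 43, 31, -37) = -37
n2-2-1 (Lin): max(-37, 92, 7) = 92
n2-2-2 (Lin): max(-62, 35) = 35
n2-2 (Bob): min(92, 35) = 35
n2-3-1 (Lin): max(-90, -18) = -18
n2-3-2 (Lin): max(-29, -82) = -29
n2-3 (Bob): min(-18, -29) = -29
n2 (Lin): max(-37, 35, -29) = 35
n0 (Bob): min(41, 35) = 35
Bob at n0 wants the lowest of {n1=41, n2=35}, so chooses n2.

n2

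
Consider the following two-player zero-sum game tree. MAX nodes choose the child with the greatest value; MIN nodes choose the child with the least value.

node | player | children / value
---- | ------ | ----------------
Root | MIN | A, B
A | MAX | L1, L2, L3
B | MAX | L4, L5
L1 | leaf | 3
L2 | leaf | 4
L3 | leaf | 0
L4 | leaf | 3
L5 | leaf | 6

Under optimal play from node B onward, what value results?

B (MAX): max(3, 6) = 6

6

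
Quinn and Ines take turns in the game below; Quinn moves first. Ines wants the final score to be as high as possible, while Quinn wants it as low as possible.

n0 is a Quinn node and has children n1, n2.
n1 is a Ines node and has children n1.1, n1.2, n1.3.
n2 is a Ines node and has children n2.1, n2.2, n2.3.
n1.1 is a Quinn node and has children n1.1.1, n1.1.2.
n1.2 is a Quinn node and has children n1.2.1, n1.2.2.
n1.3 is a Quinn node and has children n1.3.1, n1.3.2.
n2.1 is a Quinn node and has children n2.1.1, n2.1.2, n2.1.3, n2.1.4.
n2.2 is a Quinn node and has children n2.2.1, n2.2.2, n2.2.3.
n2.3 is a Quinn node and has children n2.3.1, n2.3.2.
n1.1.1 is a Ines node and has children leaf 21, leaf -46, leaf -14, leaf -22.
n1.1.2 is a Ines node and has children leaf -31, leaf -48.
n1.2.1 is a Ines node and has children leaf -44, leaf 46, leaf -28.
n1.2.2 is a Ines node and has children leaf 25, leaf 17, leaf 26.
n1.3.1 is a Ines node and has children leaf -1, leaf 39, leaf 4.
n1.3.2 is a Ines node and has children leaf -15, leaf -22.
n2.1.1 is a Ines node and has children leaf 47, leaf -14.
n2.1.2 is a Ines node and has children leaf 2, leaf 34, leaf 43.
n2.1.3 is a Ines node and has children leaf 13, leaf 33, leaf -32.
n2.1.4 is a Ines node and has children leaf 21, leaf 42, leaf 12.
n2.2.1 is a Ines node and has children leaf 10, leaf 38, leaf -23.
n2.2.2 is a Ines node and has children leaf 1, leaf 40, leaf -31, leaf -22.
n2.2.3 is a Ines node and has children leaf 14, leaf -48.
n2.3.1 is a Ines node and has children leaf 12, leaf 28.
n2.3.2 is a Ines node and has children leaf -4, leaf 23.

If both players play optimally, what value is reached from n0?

n1.1.1 (Ines): max(21, -46, -14, -22) = 21
n1.1.2 (Ines): max(-31, -48) = -31
n1.1 (Quinn): min(21, -31) = -31
n1.2.1 (Ines): max(-44, 46, -28) = 46
n1.2.2 (Ines): max(25, 17, 26) = 26
n1.2 (Quinn): min(46, 26) = 26
n1.3.1 (Ines): max(-1, 39, 4) = 39
n1.3.2 (Ines): max(-15, -22) = -15
n1.3 (Quinn): min(39, -15) = -15
n1 (Ines): max(-31, 26, -15) = 26
n2.1.1 (Ines): max(47, -14) = 47
n2.1.2 (Ines): max(2, 34, 43) = 43
n2.1.3 (Ines): max(13, 33, -32) = 33
n2.1.4 (Ines): max(21, 42, 12) = 42
n2.1 (Quinn): min(47, 43, 33, 42) = 33
n2.2.1 (Ines): max(10, 38, -23) = 38
n2.2.2 (Ines): max(1, 40, -31, -22) = 40
n2.2.3 (Ines): max(14, -48) = 14
n2.2 (Quinn): min(38, 40, 14) = 14
n2.3.1 (Ines): max(12, 28) = 28
n2.3.2 (Ines): max(-4, 23) = 23
n2.3 (Quinn): min(28, 23) = 23
n2 (Ines): max(33, 14, 23) = 33
n0 (Quinn): min(26, 33) = 26

26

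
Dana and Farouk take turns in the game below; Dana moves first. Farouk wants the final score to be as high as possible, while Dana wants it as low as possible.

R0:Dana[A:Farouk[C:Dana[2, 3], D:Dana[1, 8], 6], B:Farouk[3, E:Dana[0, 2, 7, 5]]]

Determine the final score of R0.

C (Dana): min(2, 3) = 2
D (Dana): min(1, 8) = 1
A (Farouk): max(2, 1, 6) = 6
E (Dana): min(0, 2, 7, 5) = 0
B (Farouk): max(3, 0) = 3
R0 (Dana): min(6, 3) = 3

3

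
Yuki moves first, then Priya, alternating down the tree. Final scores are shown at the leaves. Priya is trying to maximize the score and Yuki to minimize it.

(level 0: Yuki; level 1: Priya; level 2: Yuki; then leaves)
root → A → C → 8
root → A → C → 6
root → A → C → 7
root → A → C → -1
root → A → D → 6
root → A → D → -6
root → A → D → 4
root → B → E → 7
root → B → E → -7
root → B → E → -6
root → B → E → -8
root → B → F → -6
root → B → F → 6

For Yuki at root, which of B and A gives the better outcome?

B

E (Yuki): min(7, -7, -6, -8) = -8
F (Yuki): min(-6, 6) = -6
B (Priya): max(-8, -6) = -6
C (Yuki): min(8, 6, 7, -1) = -1
D (Yuki): min(6, -6, 4) = -6
A (Priya): max(-1, -6) = -1
Yuki prefers the lower value; B=-6, A=-1. B is better since -6 < -1.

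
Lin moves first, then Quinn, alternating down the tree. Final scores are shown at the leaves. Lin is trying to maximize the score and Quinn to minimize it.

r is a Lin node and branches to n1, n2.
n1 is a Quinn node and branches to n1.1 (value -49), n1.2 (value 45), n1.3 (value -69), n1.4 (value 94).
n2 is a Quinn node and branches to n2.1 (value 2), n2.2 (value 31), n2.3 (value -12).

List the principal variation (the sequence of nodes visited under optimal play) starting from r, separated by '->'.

n1 (Quinn): min(-49, 45, -69, 94) = -69
n2 (Quinn): min(2, 31, -12) = -12
r (Lin): max(-69, -12) = -12
At r, Lin picks n2 (highest: -12).
At n2, Quinn picks n2.3 (lowest: -12).
Terminal value -12.

r -> n2 -> n2.3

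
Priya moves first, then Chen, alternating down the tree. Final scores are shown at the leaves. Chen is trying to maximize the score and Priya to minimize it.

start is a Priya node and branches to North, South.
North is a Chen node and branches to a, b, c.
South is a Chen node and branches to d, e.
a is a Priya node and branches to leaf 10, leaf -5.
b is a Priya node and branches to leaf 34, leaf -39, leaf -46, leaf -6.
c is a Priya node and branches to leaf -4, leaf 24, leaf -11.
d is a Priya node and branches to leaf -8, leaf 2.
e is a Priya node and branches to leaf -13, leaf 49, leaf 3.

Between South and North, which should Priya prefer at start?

d (Priya): min(-8, 2) = -8
e (Priya): min(-13, 49, 3) = -13
South (Chen): max(-8, -13) = -8
a (Priya): min(10, -5) = -5
b (Priya): min(34, -39, -46, -6) = -46
c (Priya): min(-4, 24, -11) = -11
North (Chen): max(-5, -46, -11) = -5
Priya prefers the lower value; South=-8, North=-5. South is better since -8 < -5.

South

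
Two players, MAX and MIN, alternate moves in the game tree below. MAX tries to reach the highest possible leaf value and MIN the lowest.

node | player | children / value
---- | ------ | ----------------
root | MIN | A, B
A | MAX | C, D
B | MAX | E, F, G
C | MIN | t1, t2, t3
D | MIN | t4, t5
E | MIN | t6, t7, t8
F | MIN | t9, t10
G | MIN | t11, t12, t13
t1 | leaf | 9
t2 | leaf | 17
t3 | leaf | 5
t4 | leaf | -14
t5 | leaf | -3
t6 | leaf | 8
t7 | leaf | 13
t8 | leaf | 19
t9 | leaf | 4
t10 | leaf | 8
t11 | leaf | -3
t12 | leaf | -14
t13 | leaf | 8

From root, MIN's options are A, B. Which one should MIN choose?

A

C (MIN): min(9, 17, 5) = 5
D (MIN): min(-14, -3) = -14
A (MAX): max(5, -14) = 5
E (MIN): min(8, 13, 19) = 8
F (MIN): min(4, 8) = 4
G (MIN): min(-3, -14, 8) = -14
B (MAX): max(8, 4, -14) = 8
root (MIN): min(5, 8) = 5
MIN at root wants the lowest of {A=5, B=8}, so chooses A.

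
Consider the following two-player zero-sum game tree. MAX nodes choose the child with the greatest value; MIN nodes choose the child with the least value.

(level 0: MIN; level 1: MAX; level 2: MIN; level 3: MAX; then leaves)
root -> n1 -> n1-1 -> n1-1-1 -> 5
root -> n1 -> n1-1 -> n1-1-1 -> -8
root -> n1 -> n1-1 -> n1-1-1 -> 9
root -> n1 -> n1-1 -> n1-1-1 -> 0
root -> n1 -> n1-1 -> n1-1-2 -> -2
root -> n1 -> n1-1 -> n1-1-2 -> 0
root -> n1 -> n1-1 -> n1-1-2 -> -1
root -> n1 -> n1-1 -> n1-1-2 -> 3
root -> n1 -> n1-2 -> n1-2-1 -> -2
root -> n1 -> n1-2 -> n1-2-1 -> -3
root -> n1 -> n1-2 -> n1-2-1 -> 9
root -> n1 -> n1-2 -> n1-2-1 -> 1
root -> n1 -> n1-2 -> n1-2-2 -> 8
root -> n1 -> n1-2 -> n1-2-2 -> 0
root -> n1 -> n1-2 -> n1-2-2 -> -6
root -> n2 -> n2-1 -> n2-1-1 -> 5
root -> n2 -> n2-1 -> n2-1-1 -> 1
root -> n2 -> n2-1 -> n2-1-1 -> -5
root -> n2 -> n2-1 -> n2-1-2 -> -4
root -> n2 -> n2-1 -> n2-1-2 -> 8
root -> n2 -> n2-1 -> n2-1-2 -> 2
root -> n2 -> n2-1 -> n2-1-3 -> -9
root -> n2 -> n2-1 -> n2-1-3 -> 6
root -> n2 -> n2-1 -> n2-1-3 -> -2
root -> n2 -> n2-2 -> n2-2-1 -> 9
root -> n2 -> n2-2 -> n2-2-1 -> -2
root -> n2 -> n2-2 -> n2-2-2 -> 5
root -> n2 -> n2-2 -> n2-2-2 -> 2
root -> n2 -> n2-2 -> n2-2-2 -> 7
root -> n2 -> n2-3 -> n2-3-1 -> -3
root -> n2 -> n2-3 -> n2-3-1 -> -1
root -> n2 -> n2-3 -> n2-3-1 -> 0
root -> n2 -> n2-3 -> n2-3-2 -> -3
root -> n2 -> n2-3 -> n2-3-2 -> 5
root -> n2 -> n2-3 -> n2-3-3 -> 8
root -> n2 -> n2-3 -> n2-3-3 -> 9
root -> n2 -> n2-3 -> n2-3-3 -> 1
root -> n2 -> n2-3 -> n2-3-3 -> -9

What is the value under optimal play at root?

7

n1-1-1 (MAX): max(5, -8, 9, 0) = 9
n1-1-2 (MAX): max(-2, 0, -1, 3) = 3
n1-1 (MIN): min(9, 3) = 3
n1-2-1 (MAX): max(-2, -3, 9, 1) = 9
n1-2-2 (MAX): max(8, 0, -6) = 8
n1-2 (MIN): min(9, 8) = 8
n1 (MAX): max(3, 8) = 8
n2-1-1 (MAX): max(5, 1, -5) = 5
n2-1-2 (MAX): max(-4, 8, 2) = 8
n2-1-3 (MAX): max(-9, 6, -2) = 6
n2-1 (MIN): min(5, 8, 6) = 5
n2-2-1 (MAX): max(9, -2) = 9
n2-2-2 (MAX): max(5, 2, 7) = 7
n2-2 (MIN): min(9, 7) = 7
n2-3-1 (MAX): max(-3, -1, 0) = 0
n2-3-2 (MAX): max(-3, 5) = 5
n2-3-3 (MAX): max(8, 9, 1, -9) = 9
n2-3 (MIN): min(0, 5, 9) = 0
n2 (MAX): max(5, 7, 0) = 7
root (MIN): min(8, 7) = 7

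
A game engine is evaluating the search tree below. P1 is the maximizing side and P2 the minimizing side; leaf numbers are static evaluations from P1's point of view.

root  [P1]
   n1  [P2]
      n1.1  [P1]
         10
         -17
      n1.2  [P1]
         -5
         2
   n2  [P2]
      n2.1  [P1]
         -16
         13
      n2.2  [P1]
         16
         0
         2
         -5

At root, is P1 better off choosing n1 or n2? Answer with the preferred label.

n2

n1.1 (P1): max(10, -17) = 10
n1.2 (P1): max(-5, 2) = 2
n1 (P2): min(10, 2) = 2
n2.1 (P1): max(-16, 13) = 13
n2.2 (P1): max(16, 0, 2, -5) = 16
n2 (P2): min(13, 16) = 13
P1 prefers the higher value; n1=2, n2=13. n2 is better since 13 > 2.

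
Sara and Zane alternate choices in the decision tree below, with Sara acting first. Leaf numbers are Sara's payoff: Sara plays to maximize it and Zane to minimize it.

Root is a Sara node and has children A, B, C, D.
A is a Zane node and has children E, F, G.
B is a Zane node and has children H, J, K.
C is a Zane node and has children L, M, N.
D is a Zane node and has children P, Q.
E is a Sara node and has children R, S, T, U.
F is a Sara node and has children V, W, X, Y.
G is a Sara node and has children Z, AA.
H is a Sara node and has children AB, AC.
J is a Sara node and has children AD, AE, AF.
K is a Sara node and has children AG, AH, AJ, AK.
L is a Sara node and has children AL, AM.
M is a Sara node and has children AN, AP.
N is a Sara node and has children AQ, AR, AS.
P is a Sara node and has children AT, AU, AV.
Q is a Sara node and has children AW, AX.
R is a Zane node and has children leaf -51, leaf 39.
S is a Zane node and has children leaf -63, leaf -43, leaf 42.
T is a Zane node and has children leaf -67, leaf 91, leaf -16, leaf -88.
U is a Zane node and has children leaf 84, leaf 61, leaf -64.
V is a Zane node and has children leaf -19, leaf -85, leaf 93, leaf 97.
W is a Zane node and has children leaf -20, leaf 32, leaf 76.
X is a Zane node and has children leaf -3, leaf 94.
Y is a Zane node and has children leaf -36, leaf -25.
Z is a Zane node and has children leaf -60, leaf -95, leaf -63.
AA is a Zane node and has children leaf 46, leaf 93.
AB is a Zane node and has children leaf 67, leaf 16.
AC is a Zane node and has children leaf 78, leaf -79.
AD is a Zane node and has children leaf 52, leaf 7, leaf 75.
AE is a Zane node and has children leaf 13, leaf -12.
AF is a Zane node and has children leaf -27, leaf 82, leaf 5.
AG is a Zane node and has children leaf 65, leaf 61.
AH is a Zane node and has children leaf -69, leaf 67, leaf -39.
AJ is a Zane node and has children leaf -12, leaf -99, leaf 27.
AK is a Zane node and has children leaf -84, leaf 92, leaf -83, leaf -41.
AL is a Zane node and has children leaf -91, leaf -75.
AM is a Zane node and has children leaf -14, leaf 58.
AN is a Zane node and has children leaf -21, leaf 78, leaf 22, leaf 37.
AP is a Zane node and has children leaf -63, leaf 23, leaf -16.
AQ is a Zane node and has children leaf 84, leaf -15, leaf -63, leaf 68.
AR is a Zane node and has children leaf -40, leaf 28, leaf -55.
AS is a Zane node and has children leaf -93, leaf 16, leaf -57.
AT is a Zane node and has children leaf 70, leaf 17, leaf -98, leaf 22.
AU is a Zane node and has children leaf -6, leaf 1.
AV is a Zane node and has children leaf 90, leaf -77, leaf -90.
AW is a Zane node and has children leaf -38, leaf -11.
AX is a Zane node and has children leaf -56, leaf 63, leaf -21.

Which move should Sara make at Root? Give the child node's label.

R (Zane): min(-51, 39) = -51
S (Zane): min(-63, -43, 42) = -63
T (Zane): min(-67, 91, -16, -88) = -88
U (Zane): min(84, 61, -64) = -64
E (Sara): max(-51, -63, -88, -64) = -51
V (Zane): min(-19, -85, 93, 97) = -85
W (Zane): min(-20, 32, 76) = -20
X (Zane): min(-3, 94) = -3
Y (Zane): min(-36, -25) = -36
F (Sara): max(-85, -20, -3, -36) = -3
Z (Zane): min(-60, -95, -63) = -95
AA (Zane): min(46, 93) = 46
G (Sara): max(-95, 46) = 46
A (Zane): min(-51, -3, 46) = -51
AB (Zane): min(67, 16) = 16
AC (Zane): min(78, -79) = -79
H (Sara): max(16, -79) = 16
AD (Zane): min(52, 7, 75) = 7
AE (Zane): min(13, -12) = -12
AF (Zane): min(-27, 82, 5) = -27
J (Sara): max(7, -12, -27) = 7
AG (Zane): min(65, 61) = 61
AH (Zane): min(-69, 67, -39) = -69
AJ (Zane): min(-12, -99, 27) = -99
AK (Zane): min(-84, 92, -83, -41) = -84
K (Sara): max(61, -69, -99, -84) = 61
B (Zane): min(16, 7, 61) = 7
AL (Zane): min(-91, -75) = -91
AM (Zane): min(-14, 58) = -14
L (Sara): max(-91, -14) = -14
AN (Zane): min(-21, 78, 22, 37) = -21
AP (Zane): min(-63, 23, -16) = -63
M (Sara): max(-21, -63) = -21
AQ (Zane): min(84, -15, -63, 68) = -63
AR (Zane): min(-40, 28, -55) = -55
AS (Zane): min(-93, 16, -57) = -93
N (Sara): max(-63, -55, -93) = -55
C (Zane): min(-14, -21, -55) = -55
AT (Zane): min(70, 17, -98, 22) = -98
AU (Zane): min(-6, 1) = -6
AV (Zane): min(90, -77, -90) = -90
P (Sara): max(-98, -6, -90) = -6
AW (Zane): min(-38, -11) = -38
AX (Zane): min(-56, 63, -21) = -56
Q (Sara): max(-38, -56) = -38
D (Zane): min(-6, -38) = -38
Root (Sara): max(-51, 7, -55, -38) = 7
Sara at Root wants the highest of {A=-51, B=7, C=-55, D=-38}, so chooses B.

B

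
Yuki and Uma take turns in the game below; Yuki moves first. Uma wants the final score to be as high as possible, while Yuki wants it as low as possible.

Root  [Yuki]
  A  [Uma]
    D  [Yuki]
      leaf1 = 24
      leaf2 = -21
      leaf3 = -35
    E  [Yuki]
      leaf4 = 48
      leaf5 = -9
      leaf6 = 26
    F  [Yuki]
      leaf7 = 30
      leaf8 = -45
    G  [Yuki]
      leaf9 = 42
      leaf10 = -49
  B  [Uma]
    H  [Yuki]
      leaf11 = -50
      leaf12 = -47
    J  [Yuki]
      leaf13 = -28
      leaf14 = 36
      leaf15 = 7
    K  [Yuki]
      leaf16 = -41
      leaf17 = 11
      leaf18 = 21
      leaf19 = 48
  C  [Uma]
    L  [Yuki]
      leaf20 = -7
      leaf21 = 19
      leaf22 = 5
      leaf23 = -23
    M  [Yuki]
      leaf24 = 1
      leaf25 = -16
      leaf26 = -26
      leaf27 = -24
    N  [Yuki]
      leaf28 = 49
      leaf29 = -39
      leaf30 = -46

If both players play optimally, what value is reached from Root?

D (Yuki): min(24, -21, -35) = -35
E (Yuki): min(48, -9, 26) = -9
F (Yuki): min(30, -45) = -45
G (Yuki): min(42, -49) = -49
A (Uma): max(-35, -9, -45, -49) = -9
H (Yuki): min(-50, -47) = -50
J (Yuki): min(-28, 36, 7) = -28
K (Yuki): min(-41, 11, 21, 48) = -41
B (Uma): max(-50, -28, -41) = -28
L (Yuki): min(-7, 19, 5, -23) = -23
M (Yuki): min(1, -16, -26, -24) = -26
N (Yuki): min(49, -39, -46) = -46
C (Uma): max(-23, -26, -46) = -23
Root (Yuki): min(-9, -28, -23) = -28

-28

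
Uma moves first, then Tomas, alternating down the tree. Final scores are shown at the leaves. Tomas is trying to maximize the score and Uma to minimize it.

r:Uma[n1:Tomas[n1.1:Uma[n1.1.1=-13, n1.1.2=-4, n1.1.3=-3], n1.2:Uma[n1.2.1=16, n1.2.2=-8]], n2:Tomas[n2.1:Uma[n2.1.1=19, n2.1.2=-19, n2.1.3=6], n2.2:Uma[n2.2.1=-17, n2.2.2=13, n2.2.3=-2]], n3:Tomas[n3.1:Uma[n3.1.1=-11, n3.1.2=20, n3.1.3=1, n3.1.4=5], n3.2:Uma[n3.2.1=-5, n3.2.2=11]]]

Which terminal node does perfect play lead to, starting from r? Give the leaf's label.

n1.1 (Uma): min(-13, -4, -3) = -13
n1.2 (Uma): min(16, -8) = -8
n1 (Tomas): max(-13, -8) = -8
n2.1 (Uma): min(19, -19, 6) = -19
n2.2 (Uma): min(-17, 13, -2) = -17
n2 (Tomas): max(-19, -17) = -17
n3.1 (Uma): min(-11, 20, 1, 5) = -11
n3.2 (Uma): min(-5, 11) = -5
n3 (Tomas): max(-11, -5) = -5
r (Uma): min(-8, -17, -5) = -17
At r, Uma picks n2 (lowest: -17).
At n2, Tomas picks n2.2 (highest: -17).
At n2.2, Uma picks n2.2.1 (lowest: -17).
Terminal value -17.

n2.2.1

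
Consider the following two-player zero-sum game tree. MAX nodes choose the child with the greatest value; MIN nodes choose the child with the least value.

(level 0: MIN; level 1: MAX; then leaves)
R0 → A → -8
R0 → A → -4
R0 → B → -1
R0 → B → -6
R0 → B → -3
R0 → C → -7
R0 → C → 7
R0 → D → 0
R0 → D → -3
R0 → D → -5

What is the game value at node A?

A (MAX): max(-8, -4) = -4

-4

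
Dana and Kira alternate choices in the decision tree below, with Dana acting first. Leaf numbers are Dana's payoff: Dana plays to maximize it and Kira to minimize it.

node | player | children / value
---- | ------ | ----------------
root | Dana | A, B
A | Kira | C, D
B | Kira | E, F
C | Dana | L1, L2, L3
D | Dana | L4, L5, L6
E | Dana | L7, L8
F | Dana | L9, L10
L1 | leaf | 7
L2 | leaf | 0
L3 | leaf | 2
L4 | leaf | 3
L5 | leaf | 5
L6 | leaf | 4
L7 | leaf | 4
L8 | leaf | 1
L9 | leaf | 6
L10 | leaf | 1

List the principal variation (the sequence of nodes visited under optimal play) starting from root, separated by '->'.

C (Dana): max(7, 0, 2) = 7
D (Dana): max(3, 5, 4) = 5
A (Kira): min(7, 5) = 5
E (Dana): max(4, 1) = 4
F (Dana): max(6, 1) = 6
B (Kira): min(4, 6) = 4
root (Dana): max(5, 4) = 5
At root, Dana picks A (highest: 5).
At A, Kira picks D (lowest: 5).
At D, Dana picks L5 (highest: 5).
Terminal value 5.

root -> A -> D -> L5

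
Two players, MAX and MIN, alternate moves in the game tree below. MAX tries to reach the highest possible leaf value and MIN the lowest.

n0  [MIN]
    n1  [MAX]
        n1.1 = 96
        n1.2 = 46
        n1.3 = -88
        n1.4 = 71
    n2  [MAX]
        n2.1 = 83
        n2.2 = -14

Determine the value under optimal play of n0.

n1 (MAX): max(96, 46, -88, 71) = 96
n2 (MAX): max(83, -14) = 83
n0 (MIN): min(96, 83) = 83

83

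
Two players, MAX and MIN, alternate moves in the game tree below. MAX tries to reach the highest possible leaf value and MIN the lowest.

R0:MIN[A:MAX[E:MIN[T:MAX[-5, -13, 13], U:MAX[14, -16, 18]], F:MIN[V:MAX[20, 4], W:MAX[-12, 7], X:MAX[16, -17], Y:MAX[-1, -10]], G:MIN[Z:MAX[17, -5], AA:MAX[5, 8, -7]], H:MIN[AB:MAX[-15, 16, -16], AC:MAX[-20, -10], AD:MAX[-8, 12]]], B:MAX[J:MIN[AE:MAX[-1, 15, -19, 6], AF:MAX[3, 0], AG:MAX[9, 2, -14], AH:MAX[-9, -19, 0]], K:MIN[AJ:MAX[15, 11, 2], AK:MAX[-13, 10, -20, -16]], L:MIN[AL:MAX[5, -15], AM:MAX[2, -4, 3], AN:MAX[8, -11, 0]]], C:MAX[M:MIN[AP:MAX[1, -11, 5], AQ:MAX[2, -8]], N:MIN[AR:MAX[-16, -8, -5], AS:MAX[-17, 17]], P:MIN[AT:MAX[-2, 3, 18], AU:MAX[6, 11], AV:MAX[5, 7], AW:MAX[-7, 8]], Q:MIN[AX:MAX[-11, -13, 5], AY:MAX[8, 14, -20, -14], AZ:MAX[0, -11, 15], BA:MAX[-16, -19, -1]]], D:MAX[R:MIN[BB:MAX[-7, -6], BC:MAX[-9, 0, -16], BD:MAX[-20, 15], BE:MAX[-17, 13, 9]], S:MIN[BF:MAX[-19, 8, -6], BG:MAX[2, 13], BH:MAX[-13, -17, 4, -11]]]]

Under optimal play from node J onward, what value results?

0

AE (MAX): max(-1, 15, -19, 6) = 15
AF (MAX): max(3, 0) = 3
AG (MAX): max(9, 2, -14) = 9
AH (MAX): max(-9, -19, 0) = 0
J (MIN): min(15, 3, 9, 0) = 0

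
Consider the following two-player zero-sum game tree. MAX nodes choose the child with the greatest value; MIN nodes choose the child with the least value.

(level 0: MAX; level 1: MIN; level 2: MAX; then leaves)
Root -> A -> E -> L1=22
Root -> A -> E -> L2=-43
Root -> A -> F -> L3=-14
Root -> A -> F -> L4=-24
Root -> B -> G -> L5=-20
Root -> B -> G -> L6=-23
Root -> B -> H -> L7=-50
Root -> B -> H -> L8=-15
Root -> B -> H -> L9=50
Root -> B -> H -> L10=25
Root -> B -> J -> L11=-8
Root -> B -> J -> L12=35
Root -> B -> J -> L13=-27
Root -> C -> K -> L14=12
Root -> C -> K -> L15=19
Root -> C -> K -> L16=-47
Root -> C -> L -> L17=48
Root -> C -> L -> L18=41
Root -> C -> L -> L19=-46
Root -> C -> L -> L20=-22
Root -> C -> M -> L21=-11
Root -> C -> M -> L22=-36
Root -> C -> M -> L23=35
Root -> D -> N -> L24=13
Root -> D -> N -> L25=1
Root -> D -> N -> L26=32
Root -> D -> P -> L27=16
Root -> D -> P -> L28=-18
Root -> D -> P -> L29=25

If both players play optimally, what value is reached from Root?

E (MAX): max(22, -43) = 22
F (MAX): max(-14, -24) = -14
A (MIN): min(22, -14) = -14
G (MAX): max(-20, -23) = -20
H (MAX): max(-50, -15, 50, 25) = 50
J (MAX): max(-8, 35, -27) = 35
B (MIN): min(-20, 50, 35) = -20
K (MAX): max(12, 19, -47) = 19
L (MAX): max(48, 41, -46, -22) = 48
M (MAX): max(-11, -36, 35) = 35
C (MIN): min(19, 48, 35) = 19
N (MAX): max(13, 1, 32) = 32
P (MAX): max(16, -18, 25) = 25
D (MIN): min(32, 25) = 25
Root (MAX): max(-14, -20, 19, 25) = 25

25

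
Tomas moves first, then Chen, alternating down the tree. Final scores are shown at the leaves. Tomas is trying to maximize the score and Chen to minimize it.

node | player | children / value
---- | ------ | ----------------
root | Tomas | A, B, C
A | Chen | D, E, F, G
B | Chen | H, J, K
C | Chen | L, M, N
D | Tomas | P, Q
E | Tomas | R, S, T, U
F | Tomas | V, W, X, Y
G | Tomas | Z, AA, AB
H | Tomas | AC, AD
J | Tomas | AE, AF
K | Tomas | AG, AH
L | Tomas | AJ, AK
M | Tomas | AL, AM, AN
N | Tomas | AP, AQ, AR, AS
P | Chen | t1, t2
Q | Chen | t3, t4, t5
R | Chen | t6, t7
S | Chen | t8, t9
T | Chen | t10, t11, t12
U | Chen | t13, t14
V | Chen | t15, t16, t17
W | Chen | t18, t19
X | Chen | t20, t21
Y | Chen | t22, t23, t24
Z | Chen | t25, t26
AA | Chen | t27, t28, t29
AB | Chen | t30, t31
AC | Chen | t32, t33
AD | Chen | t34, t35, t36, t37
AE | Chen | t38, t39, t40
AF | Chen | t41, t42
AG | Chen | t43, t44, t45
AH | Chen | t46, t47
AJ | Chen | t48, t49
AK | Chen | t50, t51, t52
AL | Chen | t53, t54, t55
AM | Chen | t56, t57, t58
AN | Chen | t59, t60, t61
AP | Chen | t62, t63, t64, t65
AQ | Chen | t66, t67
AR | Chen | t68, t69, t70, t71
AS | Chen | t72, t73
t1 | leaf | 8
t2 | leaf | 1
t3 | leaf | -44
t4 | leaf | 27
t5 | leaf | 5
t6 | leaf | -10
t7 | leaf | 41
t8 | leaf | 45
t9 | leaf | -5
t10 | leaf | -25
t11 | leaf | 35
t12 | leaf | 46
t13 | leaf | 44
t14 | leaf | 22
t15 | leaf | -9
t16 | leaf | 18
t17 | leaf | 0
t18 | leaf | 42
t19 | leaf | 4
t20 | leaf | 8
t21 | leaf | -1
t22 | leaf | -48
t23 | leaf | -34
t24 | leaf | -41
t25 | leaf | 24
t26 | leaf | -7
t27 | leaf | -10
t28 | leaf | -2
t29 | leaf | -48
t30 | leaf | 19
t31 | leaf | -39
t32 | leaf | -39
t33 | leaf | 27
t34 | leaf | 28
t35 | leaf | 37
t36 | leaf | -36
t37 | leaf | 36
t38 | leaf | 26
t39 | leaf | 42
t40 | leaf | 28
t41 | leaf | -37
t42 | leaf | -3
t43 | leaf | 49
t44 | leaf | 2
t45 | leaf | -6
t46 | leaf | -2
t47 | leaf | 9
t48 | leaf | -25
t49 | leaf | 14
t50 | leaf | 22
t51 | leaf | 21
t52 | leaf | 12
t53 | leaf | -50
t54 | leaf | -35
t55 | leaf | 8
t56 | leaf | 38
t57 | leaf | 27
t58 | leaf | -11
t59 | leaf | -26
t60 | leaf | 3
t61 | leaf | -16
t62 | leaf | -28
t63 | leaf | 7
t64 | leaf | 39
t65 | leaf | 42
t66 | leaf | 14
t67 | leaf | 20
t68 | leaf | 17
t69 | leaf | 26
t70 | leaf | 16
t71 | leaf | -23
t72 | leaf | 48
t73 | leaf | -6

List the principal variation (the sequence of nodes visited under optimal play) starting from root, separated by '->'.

root -> A -> G -> Z -> t26

P (Chen): min(8, 1) = 1
Q (Chen): min(-44, 27, 5) = -44
D (Tomas): max(1, -44) = 1
R (Chen): min(-10, 41) = -10
S (Chen): min(45, -5) = -5
T (Chen): min(-25, 35, 46) = -25
U (Chen): min(44, 22) = 22
E (Tomas): max(-10, -5, -25, 22) = 22
V (Chen): min(-9, 18, 0) = -9
W (Chen): min(42, 4) = 4
X (Chen): min(8, -1) = -1
Y (Chen): min(-48, -34, -41) = -48
F (Tomas): max(-9, 4, -1, -48) = 4
Z (Chen): min(24, -7) = -7
AA (Chen): min(-10, -2, -48) = -48
AB (Chen): min(19, -39) = -39
G (Tomas): max(-7, -48, -39) = -7
A (Chen): min(1, 22, 4, -7) = -7
AC (Chen): min(-39, 27) = -39
AD (Chen): min(28, 37, -36, 36) = -36
H (Tomas): max(-39, -36) = -36
AE (Chen): min(26, 42, 28) = 26
AF (Chen): min(-37, -3) = -37
J (Tomas): max(26, -37) = 26
AG (Chen): min(49, 2, -6) = -6
AH (Chen): min(-2, 9) = -2
K (Tomas): max(-6, -2) = -2
B (Chen): min(-36, 26, -2) = -36
AJ (Chen): min(-25, 14) = -25
AK (Chen): min(22, 21, 12) = 12
L (Tomas): max(-25, 12) = 12
AL (Chen): min(-50, -35, 8) = -50
AM (Chen): min(38, 27, -11) = -11
AN (Chen): min(-26, 3, -16) = -26
M (Tomas): max(-50, -11, -26) = -11
AP (Chen): min(-28, 7, 39, 42) = -28
AQ (Chen): min(14, 20) = 14
AR (Chen): min(17, 26, 16, -23) = -23
AS (Chen): min(48, -6) = -6
N (Tomas): max(-28, 14, -23, -6) = 14
C (Chen): min(12, -11, 14) = -11
root (Tomas): max(-7, -36, -11) = -7
At root, Tomas picks A (highest: -7).
At A, Chen picks G (lowest: -7).
At G, Tomas picks Z (highest: -7).
At Z, Chen picks t26 (lowest: -7).
Terminal value -7.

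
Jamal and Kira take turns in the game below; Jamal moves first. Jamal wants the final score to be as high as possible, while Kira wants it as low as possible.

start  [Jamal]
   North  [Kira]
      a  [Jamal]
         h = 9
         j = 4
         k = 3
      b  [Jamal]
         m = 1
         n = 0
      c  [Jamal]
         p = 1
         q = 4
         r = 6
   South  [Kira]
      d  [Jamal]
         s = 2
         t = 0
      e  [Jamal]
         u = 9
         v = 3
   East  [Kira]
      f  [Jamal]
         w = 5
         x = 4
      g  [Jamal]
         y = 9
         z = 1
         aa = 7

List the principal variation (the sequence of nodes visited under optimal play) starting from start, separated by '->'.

a (Jamal): max(9, 4, 3) = 9
b (Jamal): max(1, 0) = 1
c (Jamal): max(1, 4, 6) = 6
North (Kira): min(9, 1, 6) = 1
d (Jamal): max(2, 0) = 2
e (Jamal): max(9, 3) = 9
South (Kira): min(2, 9) = 2
f (Jamal): max(5, 4) = 5
g (Jamal): max(9, 1, 7) = 9
East (Kira): min(5, 9) = 5
start (Jamal): max(1, 2, 5) = 5
At start, Jamal picks East (highest: 5).
At East, Kira picks f (lowest: 5).
At f, Jamal picks w (highest: 5).
Terminal value 5.

start -> East -> f -> w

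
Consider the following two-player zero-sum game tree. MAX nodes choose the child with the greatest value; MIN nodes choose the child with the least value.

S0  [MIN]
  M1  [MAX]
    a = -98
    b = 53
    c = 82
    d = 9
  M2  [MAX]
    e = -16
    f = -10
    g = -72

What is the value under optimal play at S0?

-10

M1 (MAX): max(-98, 53, 82, 9) = 82
M2 (MAX): max(-16, -10, -72) = -10
S0 (MIN): min(82, -10) = -10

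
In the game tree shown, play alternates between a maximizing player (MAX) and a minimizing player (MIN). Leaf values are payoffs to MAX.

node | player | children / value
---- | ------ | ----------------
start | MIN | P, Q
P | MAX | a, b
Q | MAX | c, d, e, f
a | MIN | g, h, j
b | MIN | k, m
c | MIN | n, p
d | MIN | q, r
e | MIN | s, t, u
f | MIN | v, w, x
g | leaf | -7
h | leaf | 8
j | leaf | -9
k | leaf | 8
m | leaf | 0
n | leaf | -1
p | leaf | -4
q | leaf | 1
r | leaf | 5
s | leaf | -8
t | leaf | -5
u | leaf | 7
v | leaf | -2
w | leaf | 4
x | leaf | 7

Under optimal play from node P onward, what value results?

a (MIN): min(-7, 8, -9) = -9
b (MIN): min(8, 0) = 0
P (MAX): max(-9, 0) = 0

0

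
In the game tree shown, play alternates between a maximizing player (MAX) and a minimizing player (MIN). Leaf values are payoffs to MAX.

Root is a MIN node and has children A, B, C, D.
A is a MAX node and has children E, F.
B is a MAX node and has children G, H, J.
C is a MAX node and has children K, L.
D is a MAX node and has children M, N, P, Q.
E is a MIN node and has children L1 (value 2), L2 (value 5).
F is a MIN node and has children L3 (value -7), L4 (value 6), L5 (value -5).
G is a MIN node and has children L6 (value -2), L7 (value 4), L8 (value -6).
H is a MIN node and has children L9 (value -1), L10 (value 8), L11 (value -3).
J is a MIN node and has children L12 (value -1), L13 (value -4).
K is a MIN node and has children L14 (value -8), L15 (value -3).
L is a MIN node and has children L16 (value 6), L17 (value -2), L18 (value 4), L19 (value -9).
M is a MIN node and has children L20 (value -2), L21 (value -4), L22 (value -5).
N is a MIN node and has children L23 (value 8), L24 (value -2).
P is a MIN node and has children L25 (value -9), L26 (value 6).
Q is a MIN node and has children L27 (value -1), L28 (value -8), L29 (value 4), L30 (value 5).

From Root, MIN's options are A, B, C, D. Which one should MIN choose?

E (MIN): min(2, 5) = 2
F (MIN): min(-7, 6, -5) = -7
A (MAX): max(2, -7) = 2
G (MIN): min(-2, 4, -6) = -6
H (MIN): min(-1, 8, -3) = -3
J (MIN): min(-1, -4) = -4
B (MAX): max(-6, -3, -4) = -3
K (MIN): min(-8, -3) = -8
L (MIN): min(6, -2, 4, -9) = -9
C (MAX): max(-8, -9) = -8
M (MIN): min(-2, -4, -5) = -5
N (MIN): min(8, -2) = -2
P (MIN): min(-9, 6) = -9
Q (MIN): min(-1, -8, 4, 5) = -8
D (MAX): max(-5, -2, -9, -8) = -2
Root (MIN): min(2, -3, -8, -2) = -8
MIN at Root wants the lowest of {A=2, B=-3, C=-8, D=-2}, so chooses C.

C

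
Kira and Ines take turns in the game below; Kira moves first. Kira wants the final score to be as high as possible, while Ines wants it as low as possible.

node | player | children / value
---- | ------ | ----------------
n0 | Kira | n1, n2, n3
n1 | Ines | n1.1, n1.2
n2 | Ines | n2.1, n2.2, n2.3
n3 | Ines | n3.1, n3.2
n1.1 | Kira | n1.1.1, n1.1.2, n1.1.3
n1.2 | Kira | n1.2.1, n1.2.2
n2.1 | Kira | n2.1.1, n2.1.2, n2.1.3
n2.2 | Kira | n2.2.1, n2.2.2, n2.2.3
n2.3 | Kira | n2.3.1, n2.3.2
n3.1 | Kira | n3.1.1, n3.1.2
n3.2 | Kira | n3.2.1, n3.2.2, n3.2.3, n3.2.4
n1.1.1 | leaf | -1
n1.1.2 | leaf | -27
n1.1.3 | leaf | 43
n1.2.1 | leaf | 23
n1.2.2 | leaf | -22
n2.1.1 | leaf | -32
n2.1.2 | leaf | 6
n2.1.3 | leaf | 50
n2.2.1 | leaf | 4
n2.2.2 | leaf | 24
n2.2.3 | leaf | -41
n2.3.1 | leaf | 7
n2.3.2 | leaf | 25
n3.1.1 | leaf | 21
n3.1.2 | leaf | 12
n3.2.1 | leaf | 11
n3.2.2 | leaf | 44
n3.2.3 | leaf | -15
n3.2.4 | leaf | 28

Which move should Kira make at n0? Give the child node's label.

n2

n1.1 (Kira): max(-1, -27, 43) = 43
n1.2 (Kira): max(23, -22) = 23
n1 (Ines): min(43, 23) = 23
n2.1 (Kira): max(-32, 6, 50) = 50
n2.2 (Kira): max(4, 24, -41) = 24
n2.3 (Kira): max(7, 25) = 25
n2 (Ines): min(50, 24, 25) = 24
n3.1 (Kira): max(21, 12) = 21
n3.2 (Kira): max(11, 44, -15, 28) = 44
n3 (Ines): min(21, 44) = 21
n0 (Kira): max(23, 24, 21) = 24
Kira at n0 wants the highest of {n1=23, n2=24, n3=21}, so chooses n2.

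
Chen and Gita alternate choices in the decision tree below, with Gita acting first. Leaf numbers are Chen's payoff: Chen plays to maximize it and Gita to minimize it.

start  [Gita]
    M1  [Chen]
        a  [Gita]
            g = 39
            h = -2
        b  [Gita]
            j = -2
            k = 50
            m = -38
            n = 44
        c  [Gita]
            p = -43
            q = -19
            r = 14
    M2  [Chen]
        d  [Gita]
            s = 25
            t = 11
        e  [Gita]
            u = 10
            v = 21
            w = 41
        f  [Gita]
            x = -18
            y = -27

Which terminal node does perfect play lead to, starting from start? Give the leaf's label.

h

a (Gita): min(39, -2) = -2
b (Gita): min(-2, 50, -38, 44) = -38
c (Gita): min(-43, -19, 14) = -43
M1 (Chen): max(-2, -38, -43) = -2
d (Gita): min(25, 11) = 11
e (Gita): min(10, 21, 41) = 10
f (Gita): min(-18, -27) = -27
M2 (Chen): max(11, 10, -27) = 11
start (Gita): min(-2, 11) = -2
At start, Gita picks M1 (lowest: -2).
At M1, Chen picks a (highest: -2).
At a, Gita picks h (lowest: -2).
Terminal value -2.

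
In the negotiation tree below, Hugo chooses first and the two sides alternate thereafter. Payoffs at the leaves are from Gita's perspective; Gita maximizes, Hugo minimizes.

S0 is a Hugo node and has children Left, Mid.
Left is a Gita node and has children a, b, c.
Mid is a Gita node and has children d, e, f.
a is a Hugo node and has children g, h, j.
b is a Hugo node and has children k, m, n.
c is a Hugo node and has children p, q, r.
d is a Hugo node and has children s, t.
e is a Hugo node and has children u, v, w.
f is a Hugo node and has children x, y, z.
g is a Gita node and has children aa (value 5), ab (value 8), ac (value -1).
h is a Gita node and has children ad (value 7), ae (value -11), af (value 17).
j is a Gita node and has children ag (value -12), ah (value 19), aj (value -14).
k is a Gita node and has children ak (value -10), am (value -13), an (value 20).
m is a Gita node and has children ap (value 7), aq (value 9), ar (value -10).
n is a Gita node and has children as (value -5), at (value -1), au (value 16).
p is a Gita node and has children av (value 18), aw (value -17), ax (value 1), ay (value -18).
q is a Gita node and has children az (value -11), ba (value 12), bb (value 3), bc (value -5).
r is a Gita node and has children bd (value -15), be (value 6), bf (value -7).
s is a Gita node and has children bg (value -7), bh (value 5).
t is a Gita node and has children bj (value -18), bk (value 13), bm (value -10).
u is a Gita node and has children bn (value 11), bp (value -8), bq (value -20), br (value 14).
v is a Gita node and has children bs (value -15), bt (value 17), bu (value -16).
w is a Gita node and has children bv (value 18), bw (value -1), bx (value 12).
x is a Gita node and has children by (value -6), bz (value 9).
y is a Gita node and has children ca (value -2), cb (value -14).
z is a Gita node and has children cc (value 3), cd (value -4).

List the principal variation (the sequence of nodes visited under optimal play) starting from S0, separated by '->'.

S0 -> Left -> b -> m -> aq

g (Gita): max(5, 8, -1) = 8
h (Gita): max(7, -11, 17) = 17
j (Gita): max(-12, 19, -14) = 19
a (Hugo): min(8, 17, 19) = 8
k (Gita): max(-10, -13, 20) = 20
m (Gita): max(7, 9, -10) = 9
n (Gita): max(-5, -1, 16) = 16
b (Hugo): min(20, 9, 16) = 9
p (Gita): max(18, -17, 1, -18) = 18
q (Gita): max(-11, 12, 3, -5) = 12
r (Gita): max(-15, 6, -7) = 6
c (Hugo): min(18, 12, 6) = 6
Left (Gita): max(8, 9, 6) = 9
s (Gita): max(-7, 5) = 5
t (Gita): max(-18, 13, -10) = 13
d (Hugo): min(5, 13) = 5
u (Gita): max(11, -8, -20, 14) = 14
v (Gita): max(-15, 17, -16) = 17
w (Gita): max(18, -1, 12) = 18
e (Hugo): min(14, 17, 18) = 14
x (Gita): max(-6, 9) = 9
y (Gita): max(-2, -14) = -2
z (Gita): max(3, -4) = 3
f (Hugo): min(9, -2, 3) = -2
Mid (Gita): max(5, 14, -2) = 14
S0 (Hugo): min(9, 14) = 9
At S0, Hugo picks Left (lowest: 9).
At Left, Gita picks b (highest: 9).
At b, Hugo picks m (lowest: 9).
At m, Gita picks aq (highest: 9).
Terminal value 9.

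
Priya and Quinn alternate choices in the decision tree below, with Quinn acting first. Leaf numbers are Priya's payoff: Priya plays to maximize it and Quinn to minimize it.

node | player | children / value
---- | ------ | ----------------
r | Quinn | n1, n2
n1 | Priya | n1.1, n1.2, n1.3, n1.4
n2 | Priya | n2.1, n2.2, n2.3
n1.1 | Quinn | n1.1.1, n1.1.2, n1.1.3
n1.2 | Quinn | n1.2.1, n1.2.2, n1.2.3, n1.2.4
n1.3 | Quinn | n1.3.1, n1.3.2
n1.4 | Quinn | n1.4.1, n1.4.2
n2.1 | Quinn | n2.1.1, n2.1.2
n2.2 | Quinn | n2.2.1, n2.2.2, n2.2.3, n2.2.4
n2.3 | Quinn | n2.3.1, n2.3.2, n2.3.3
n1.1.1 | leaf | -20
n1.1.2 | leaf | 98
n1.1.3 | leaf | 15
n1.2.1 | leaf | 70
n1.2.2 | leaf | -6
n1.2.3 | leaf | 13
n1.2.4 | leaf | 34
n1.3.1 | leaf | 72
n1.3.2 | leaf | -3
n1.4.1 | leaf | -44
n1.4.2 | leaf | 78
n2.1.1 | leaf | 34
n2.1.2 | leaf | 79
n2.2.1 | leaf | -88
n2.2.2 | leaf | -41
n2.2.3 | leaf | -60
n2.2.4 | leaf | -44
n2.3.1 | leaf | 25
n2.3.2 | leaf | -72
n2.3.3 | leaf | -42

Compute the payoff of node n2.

n2.1 (Quinn): min(34, 79) = 34
n2.2 (Quinn): min(-88, -41, -60, -44) = -88
n2.3 (Quinn): min(25, -72, -42) = -72
n2 (Priya): max(34, -88, -72) = 34

34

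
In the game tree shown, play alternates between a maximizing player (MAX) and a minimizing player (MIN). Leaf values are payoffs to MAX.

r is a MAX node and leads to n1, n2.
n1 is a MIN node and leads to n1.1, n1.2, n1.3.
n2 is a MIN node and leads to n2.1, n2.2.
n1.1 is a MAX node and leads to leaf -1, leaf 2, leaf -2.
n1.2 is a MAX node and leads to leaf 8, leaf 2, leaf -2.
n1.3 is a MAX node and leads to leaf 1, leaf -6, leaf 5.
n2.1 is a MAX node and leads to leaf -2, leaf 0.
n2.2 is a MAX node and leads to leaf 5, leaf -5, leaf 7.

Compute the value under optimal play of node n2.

0

n2.1 (MAX): max(-2, 0) = 0
n2.2 (MAX): max(5, -5, 7) = 7
n2 (MIN): min(0, 7) = 0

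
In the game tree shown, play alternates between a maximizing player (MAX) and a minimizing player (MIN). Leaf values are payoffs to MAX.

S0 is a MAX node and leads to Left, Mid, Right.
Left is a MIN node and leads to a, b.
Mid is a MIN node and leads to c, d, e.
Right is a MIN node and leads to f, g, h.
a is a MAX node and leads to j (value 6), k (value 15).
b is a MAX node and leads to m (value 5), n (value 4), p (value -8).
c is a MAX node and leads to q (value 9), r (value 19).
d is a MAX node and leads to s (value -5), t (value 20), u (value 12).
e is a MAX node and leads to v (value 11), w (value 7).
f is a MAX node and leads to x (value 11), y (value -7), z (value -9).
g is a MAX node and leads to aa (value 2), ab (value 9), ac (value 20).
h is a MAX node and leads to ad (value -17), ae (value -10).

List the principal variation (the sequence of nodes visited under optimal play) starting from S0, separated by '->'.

S0 -> Mid -> e -> v

a (MAX): max(6, 15) = 15
b (MAX): max(5, 4, -8) = 5
Left (MIN): min(15, 5) = 5
c (MAX): max(9, 19) = 19
d (MAX): max(-5, 20, 12) = 20
e (MAX): max(11, 7) = 11
Mid (MIN): min(19, 20, 11) = 11
f (MAX): max(11, -7, -9) = 11
g (MAX): max(2, 9, 20) = 20
h (MAX): max(-17, -10) = -10
Right (MIN): min(11, 20, -10) = -10
S0 (MAX): max(5, 11, -10) = 11
At S0, MAX picks Mid (highest: 11).
At Mid, MIN picks e (lowest: 11).
At e, MAX picks v (highest: 11).
Terminal value 11.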